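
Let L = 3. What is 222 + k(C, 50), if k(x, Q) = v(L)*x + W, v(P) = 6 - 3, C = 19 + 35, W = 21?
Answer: 405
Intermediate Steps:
C = 54
v(P) = 3
k(x, Q) = 21 + 3*x (k(x, Q) = 3*x + 21 = 21 + 3*x)
222 + k(C, 50) = 222 + (21 + 3*54) = 222 + (21 + 162) = 222 + 183 = 405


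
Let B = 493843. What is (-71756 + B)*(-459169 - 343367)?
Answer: -338740012632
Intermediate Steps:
(-71756 + B)*(-459169 - 343367) = (-71756 + 493843)*(-459169 - 343367) = 422087*(-802536) = -338740012632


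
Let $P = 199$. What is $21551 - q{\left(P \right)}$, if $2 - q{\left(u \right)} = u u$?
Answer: $61150$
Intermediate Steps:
$q{\left(u \right)} = 2 - u^{2}$ ($q{\left(u \right)} = 2 - u u = 2 - u^{2}$)
$21551 - q{\left(P \right)} = 21551 - \left(2 - 199^{2}\right) = 21551 - \left(2 - 39601\right) = 21551 - -39599 = 21551 + 39599 = 61150$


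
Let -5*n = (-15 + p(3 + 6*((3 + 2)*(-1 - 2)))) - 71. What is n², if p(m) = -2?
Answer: 7744/25 ≈ 309.76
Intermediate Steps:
n = 88/5 (n = -((-15 - 2) - 71)/5 = -(-17 - 71)/5 = -⅕*(-88) = 88/5 ≈ 17.600)
n² = (88/5)² = 7744/25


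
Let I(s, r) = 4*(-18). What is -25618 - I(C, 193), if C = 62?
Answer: -25546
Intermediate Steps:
I(s, r) = -72
-25618 - I(C, 193) = -25618 - 1*(-72) = -25618 + 72 = -25546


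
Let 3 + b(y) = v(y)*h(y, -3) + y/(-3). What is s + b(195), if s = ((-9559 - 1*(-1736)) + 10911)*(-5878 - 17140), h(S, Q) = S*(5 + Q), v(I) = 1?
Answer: -71079262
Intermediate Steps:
s = -71079584 (s = ((-9559 + 1736) + 10911)*(-23018) = (-7823 + 10911)*(-23018) = 3088*(-23018) = -71079584)
b(y) = -3 + 5*y/3 (b(y) = -3 + (1*(y*(5 - 3)) + y/(-3)) = -3 + (1*(y*2) + y*(-⅓)) = -3 + (1*(2*y) - y/3) = -3 + (2*y - y/3) = -3 + 5*y/3)
s + b(195) = -71079584 + (-3 + (5/3)*195) = -71079584 + (-3 + 325) = -71079584 + 322 = -71079262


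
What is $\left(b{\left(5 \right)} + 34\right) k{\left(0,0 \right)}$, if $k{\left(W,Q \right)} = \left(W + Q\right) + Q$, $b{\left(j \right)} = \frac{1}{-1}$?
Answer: $0$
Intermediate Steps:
$b{\left(j \right)} = -1$
$k{\left(W,Q \right)} = W + 2 Q$ ($k{\left(W,Q \right)} = \left(Q + W\right) + Q = W + 2 Q$)
$\left(b{\left(5 \right)} + 34\right) k{\left(0,0 \right)} = \left(-1 + 34\right) \left(0 + 2 \cdot 0\right) = 33 \left(0 + 0\right) = 33 \cdot 0 = 0$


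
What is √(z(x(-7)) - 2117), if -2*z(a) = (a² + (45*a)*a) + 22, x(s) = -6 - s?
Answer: 3*I*√239 ≈ 46.379*I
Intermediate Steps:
z(a) = -11 - 23*a² (z(a) = -((a² + (45*a)*a) + 22)/2 = -((a² + 45*a²) + 22)/2 = -(46*a² + 22)/2 = -(22 + 46*a²)/2 = -11 - 23*a²)
√(z(x(-7)) - 2117) = √((-11 - 23*(-6 - 1*(-7))²) - 2117) = √((-11 - 23*(-6 + 7)²) - 2117) = √((-11 - 23*1²) - 2117) = √((-11 - 23*1) - 2117) = √((-11 - 23) - 2117) = √(-34 - 2117) = √(-2151) = 3*I*√239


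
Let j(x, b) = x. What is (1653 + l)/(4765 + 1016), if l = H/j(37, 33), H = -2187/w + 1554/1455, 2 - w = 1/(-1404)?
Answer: 81835845047/291405786405 ≈ 0.28083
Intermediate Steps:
w = 2809/1404 (w = 2 - 1/(-1404) = 2 - 1*(-1/1404) = 2 + 1/1404 = 2809/1404 ≈ 2.0007)
H = -1487760718/1362365 (H = -2187/2809/1404 + 1554/1455 = -2187*1404/2809 + 1554*(1/1455) = -3070548/2809 + 518/485 = -1487760718/1362365 ≈ -1092.0)
l = -1487760718/50407505 (l = -1487760718/1362365/37 = -1487760718/1362365*1/37 = -1487760718/50407505 ≈ -29.515)
(1653 + l)/(4765 + 1016) = (1653 - 1487760718/50407505)/(4765 + 1016) = (81835845047/50407505)/5781 = (81835845047/50407505)*(1/5781) = 81835845047/291405786405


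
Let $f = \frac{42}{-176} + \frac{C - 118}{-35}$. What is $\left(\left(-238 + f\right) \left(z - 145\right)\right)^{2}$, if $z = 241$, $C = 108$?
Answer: $\frac{3093898066704}{5929} \approx 5.2182 \cdot 10^{8}$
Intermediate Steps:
$f = \frac{29}{616}$ ($f = \frac{42}{-176} + \frac{108 - 118}{-35} = 42 \left(- \frac{1}{176}\right) + \left(108 - 118\right) \left(- \frac{1}{35}\right) = - \frac{21}{88} - - \frac{2}{7} = - \frac{21}{88} + \frac{2}{7} = \frac{29}{616} \approx 0.047078$)
$\left(\left(-238 + f\right) \left(z - 145\right)\right)^{2} = \left(\left(-238 + \frac{29}{616}\right) \left(241 - 145\right)\right)^{2} = \left(\left(- \frac{146579}{616}\right) 96\right)^{2} = \left(- \frac{1758948}{77}\right)^{2} = \frac{3093898066704}{5929}$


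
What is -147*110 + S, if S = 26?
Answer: -16144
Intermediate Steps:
-147*110 + S = -147*110 + 26 = -16170 + 26 = -16144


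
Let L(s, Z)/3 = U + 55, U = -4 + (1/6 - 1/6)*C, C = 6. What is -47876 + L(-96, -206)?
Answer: -47723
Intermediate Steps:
U = -4 (U = -4 + (1/6 - 1/6)*6 = -4 + (1*(⅙) - 1*⅙)*6 = -4 + (⅙ - ⅙)*6 = -4 + 0*6 = -4 + 0 = -4)
L(s, Z) = 153 (L(s, Z) = 3*(-4 + 55) = 3*51 = 153)
-47876 + L(-96, -206) = -47876 + 153 = -47723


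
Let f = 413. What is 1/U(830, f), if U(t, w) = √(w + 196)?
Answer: √609/609 ≈ 0.040522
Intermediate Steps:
U(t, w) = √(196 + w)
1/U(830, f) = 1/(√(196 + 413)) = 1/(√609) = √609/609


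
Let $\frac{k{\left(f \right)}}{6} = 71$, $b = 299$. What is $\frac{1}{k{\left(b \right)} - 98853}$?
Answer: $- \frac{1}{98427} \approx -1.016 \cdot 10^{-5}$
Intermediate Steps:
$k{\left(f \right)} = 426$ ($k{\left(f \right)} = 6 \cdot 71 = 426$)
$\frac{1}{k{\left(b \right)} - 98853} = \frac{1}{426 - 98853} = \frac{1}{-98427} = - \frac{1}{98427}$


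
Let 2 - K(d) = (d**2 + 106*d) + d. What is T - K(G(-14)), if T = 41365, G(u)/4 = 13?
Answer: 49631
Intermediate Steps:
G(u) = 52 (G(u) = 4*13 = 52)
K(d) = 2 - d**2 - 107*d (K(d) = 2 - ((d**2 + 106*d) + d) = 2 - (d**2 + 107*d) = 2 + (-d**2 - 107*d) = 2 - d**2 - 107*d)
T - K(G(-14)) = 41365 - (2 - 1*52**2 - 107*52) = 41365 - (2 - 1*2704 - 5564) = 41365 - (2 - 2704 - 5564) = 41365 - 1*(-8266) = 41365 + 8266 = 49631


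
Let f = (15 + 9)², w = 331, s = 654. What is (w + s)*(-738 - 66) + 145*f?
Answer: -708420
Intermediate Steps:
f = 576 (f = 24² = 576)
(w + s)*(-738 - 66) + 145*f = (331 + 654)*(-738 - 66) + 145*576 = 985*(-804) + 83520 = -791940 + 83520 = -708420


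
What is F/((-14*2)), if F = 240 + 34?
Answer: -137/14 ≈ -9.7857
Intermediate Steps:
F = 274
F/((-14*2)) = 274/((-14*2)) = 274/(-28) = 274*(-1/28) = -137/14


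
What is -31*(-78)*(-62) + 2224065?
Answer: 2074149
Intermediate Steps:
-31*(-78)*(-62) + 2224065 = 2418*(-62) + 2224065 = -149916 + 2224065 = 2074149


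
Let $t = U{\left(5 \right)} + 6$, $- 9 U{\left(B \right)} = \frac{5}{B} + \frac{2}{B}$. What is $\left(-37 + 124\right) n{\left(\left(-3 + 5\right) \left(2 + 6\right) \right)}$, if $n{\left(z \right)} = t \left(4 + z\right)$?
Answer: $\frac{30508}{3} \approx 10169.0$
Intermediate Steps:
$U{\left(B \right)} = - \frac{7}{9 B}$ ($U{\left(B \right)} = - \frac{\frac{5}{B} + \frac{2}{B}}{9} = - \frac{7 \frac{1}{B}}{9} = - \frac{7}{9 B}$)
$t = \frac{263}{45}$ ($t = - \frac{7}{9 \cdot 5} + 6 = \left(- \frac{7}{9}\right) \frac{1}{5} + 6 = - \frac{7}{45} + 6 = \frac{263}{45} \approx 5.8444$)
$n{\left(z \right)} = \frac{1052}{45} + \frac{263 z}{45}$ ($n{\left(z \right)} = \frac{263 \left(4 + z\right)}{45} = \frac{1052}{45} + \frac{263 z}{45}$)
$\left(-37 + 124\right) n{\left(\left(-3 + 5\right) \left(2 + 6\right) \right)} = \left(-37 + 124\right) \left(\frac{1052}{45} + \frac{263 \left(-3 + 5\right) \left(2 + 6\right)}{45}\right) = 87 \left(\frac{1052}{45} + \frac{263 \cdot 2 \cdot 8}{45}\right) = 87 \left(\frac{1052}{45} + \frac{263}{45} \cdot 16\right) = 87 \left(\frac{1052}{45} + \frac{4208}{45}\right) = 87 \cdot \frac{1052}{9} = \frac{30508}{3}$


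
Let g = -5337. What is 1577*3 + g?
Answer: -606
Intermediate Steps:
1577*3 + g = 1577*3 - 5337 = 4731 - 5337 = -606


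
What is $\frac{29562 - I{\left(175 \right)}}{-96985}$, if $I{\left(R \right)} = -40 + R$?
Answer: $- \frac{1731}{5705} \approx -0.30342$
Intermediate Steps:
$\frac{29562 - I{\left(175 \right)}}{-96985} = \frac{29562 - \left(-40 + 175\right)}{-96985} = \left(29562 - 135\right) \left(- \frac{1}{96985}\right) = 29427 \left(- \frac{1}{96985}\right) = - \frac{1731}{5705}$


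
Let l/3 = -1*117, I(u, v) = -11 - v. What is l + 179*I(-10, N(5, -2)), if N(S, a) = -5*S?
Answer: 2155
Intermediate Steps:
l = -351 (l = 3*(-1*117) = 3*(-117) = -351)
l + 179*I(-10, N(5, -2)) = -351 + 179*(-11 - (-5)*5) = -351 + 179*(-11 - 1*(-25)) = -351 + 179*(-11 + 25) = -351 + 179*14 = -351 + 2506 = 2155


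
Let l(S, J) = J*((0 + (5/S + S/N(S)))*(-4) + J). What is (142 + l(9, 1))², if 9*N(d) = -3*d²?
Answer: 1635841/81 ≈ 20196.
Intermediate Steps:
N(d) = -d²/3 (N(d) = (-3*d²)/9 = -d²/3)
l(S, J) = J*(J - 8/S) (l(S, J) = J*((0 + (5/S + S/((-S²/3))))*(-4) + J) = J*((0 + (5/S + S*(-3/S²)))*(-4) + J) = J*((0 + (5/S - 3/S))*(-4) + J) = J*((0 + 2/S)*(-4) + J) = J*((2/S)*(-4) + J) = J*(-8/S + J) = J*(J - 8/S))
(142 + l(9, 1))² = (142 + 1*(-8 + 1*9)/9)² = (142 + 1*(⅑)*(-8 + 9))² = (142 + 1*(⅑)*1)² = (142 + ⅑)² = (1279/9)² = 1635841/81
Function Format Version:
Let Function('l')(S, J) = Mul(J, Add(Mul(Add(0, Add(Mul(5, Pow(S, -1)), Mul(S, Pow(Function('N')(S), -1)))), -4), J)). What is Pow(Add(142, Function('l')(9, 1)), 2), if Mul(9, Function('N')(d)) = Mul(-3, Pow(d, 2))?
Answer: Rational(1635841, 81) ≈ 20196.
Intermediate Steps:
Function('N')(d) = Mul(Rational(-1, 3), Pow(d, 2)) (Function('N')(d) = Mul(Rational(1, 9), Mul(-3, Pow(d, 2))) = Mul(Rational(-1, 3), Pow(d, 2)))
Function('l')(S, J) = Mul(J, Add(J, Mul(-8, Pow(S, -1)))) (Function('l')(S, J) = Mul(J, Add(Mul(Add(0, Add(Mul(5, Pow(S, -1)), Mul(S, Pow(Mul(Rational(-1, 3), Pow(S, 2)), -1)))), -4), J)) = Mul(J, Add(Mul(Add(0, Add(Mul(5, Pow(S, -1)), Mul(S, Mul(-3, Pow(S, -2))))), -4), J)) = Mul(J, Add(Mul(Add(0, Add(Mul(5, Pow(S, -1)), Mul(-3, Pow(S, -1)))), -4), J)) = Mul(J, Add(Mul(Add(0, Mul(2, Pow(S, -1))), -4), J)) = Mul(J, Add(Mul(Mul(2, Pow(S, -1)), -4), J)) = Mul(J, Add(Mul(-8, Pow(S, -1)), J)) = Mul(J, Add(J, Mul(-8, Pow(S, -1)))))
Pow(Add(142, Function('l')(9, 1)), 2) = Pow(Add(142, Mul(1, Pow(9, -1), Add(-8, Mul(1, 9)))), 2) = Pow(Add(142, Mul(1, Rational(1, 9), Add(-8, 9))), 2) = Pow(Add(142, Mul(1, Rational(1, 9), 1)), 2) = Pow(Add(142, Rational(1, 9)), 2) = Pow(Rational(1279, 9), 2) = Rational(1635841, 81)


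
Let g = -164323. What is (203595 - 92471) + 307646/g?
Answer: 18259921406/164323 ≈ 1.1112e+5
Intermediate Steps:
(203595 - 92471) + 307646/g = (203595 - 92471) + 307646/(-164323) = 111124 + 307646*(-1/164323) = 111124 - 307646/164323 = 18259921406/164323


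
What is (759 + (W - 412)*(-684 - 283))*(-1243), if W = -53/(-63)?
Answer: -31194350374/63 ≈ -4.9515e+8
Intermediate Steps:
W = 53/63 (W = -53*(-1/63) = 53/63 ≈ 0.84127)
(759 + (W - 412)*(-684 - 283))*(-1243) = (759 + (53/63 - 412)*(-684 - 283))*(-1243) = (759 - 25903/63*(-967))*(-1243) = (759 + 25048201/63)*(-1243) = (25096018/63)*(-1243) = -31194350374/63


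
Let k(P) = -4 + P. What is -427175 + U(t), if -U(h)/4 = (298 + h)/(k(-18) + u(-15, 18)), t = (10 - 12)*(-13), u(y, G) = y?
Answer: -15804179/37 ≈ -4.2714e+5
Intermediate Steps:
t = 26 (t = -2*(-13) = 26)
U(h) = 1192/37 + 4*h/37 (U(h) = -4*(298 + h)/((-4 - 18) - 15) = -4*(298 + h)/(-22 - 15) = -4*(298 + h)/(-37) = -4*(298 + h)*(-1)/37 = -4*(-298/37 - h/37) = 1192/37 + 4*h/37)
-427175 + U(t) = -427175 + (1192/37 + (4/37)*26) = -427175 + (1192/37 + 104/37) = -427175 + 1296/37 = -15804179/37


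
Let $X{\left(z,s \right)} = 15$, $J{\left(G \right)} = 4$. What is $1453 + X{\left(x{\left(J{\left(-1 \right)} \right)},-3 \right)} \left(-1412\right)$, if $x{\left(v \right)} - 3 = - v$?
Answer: $-19727$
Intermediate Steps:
$x{\left(v \right)} = 3 - v$
$1453 + X{\left(x{\left(J{\left(-1 \right)} \right)},-3 \right)} \left(-1412\right) = 1453 + 15 \left(-1412\right) = 1453 - 21180 = -19727$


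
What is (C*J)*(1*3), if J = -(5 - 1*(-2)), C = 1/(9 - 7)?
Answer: -21/2 ≈ -10.500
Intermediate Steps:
C = ½ (C = 1/2 = ½ ≈ 0.50000)
J = -7 (J = -(5 + 2) = -1*7 = -7)
(C*J)*(1*3) = ((½)*(-7))*(1*3) = -7/2*3 = -21/2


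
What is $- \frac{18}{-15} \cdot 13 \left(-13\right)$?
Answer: $- \frac{1014}{5} \approx -202.8$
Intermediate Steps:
$- \frac{18}{-15} \cdot 13 \left(-13\right) = \left(-18\right) \left(- \frac{1}{15}\right) 13 \left(-13\right) = \frac{6}{5} \cdot 13 \left(-13\right) = \frac{78}{5} \left(-13\right) = - \frac{1014}{5}$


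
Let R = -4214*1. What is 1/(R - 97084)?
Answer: -1/101298 ≈ -9.8719e-6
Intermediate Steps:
R = -4214
1/(R - 97084) = 1/(-4214 - 97084) = 1/(-101298) = -1/101298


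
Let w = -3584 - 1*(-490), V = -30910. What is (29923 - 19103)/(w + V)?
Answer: -2705/8501 ≈ -0.31820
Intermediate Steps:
w = -3094 (w = -3584 + 490 = -3094)
(29923 - 19103)/(w + V) = (29923 - 19103)/(-3094 - 30910) = 10820/(-34004) = 10820*(-1/34004) = -2705/8501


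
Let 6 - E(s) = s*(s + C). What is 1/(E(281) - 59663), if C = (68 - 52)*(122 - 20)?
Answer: -1/597210 ≈ -1.6745e-6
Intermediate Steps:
C = 1632 (C = 16*102 = 1632)
E(s) = 6 - s*(1632 + s) (E(s) = 6 - s*(s + 1632) = 6 - s*(1632 + s))
1/(E(281) - 59663) = 1/((6 - 1*281² - 1632*281) - 59663) = 1/((6 - 1*78961 - 458592) - 59663) = 1/((6 - 78961 - 458592) - 59663) = 1/(-537547 - 59663) = 1/(-597210) = -1/597210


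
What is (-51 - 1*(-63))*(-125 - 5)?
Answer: -1560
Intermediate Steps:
(-51 - 1*(-63))*(-125 - 5) = (-51 + 63)*(-130) = 12*(-130) = -1560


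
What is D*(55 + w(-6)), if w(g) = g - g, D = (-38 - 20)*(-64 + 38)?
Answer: 82940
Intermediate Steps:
D = 1508 (D = -58*(-26) = 1508)
w(g) = 0
D*(55 + w(-6)) = 1508*(55 + 0) = 1508*55 = 82940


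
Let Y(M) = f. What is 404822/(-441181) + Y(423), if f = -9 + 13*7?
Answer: 35772020/441181 ≈ 81.082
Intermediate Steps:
f = 82 (f = -9 + 91 = 82)
Y(M) = 82
404822/(-441181) + Y(423) = 404822/(-441181) + 82 = 404822*(-1/441181) + 82 = -404822/441181 + 82 = 35772020/441181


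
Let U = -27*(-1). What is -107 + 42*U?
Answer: 1027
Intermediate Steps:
U = 27
-107 + 42*U = -107 + 42*27 = -107 + 1134 = 1027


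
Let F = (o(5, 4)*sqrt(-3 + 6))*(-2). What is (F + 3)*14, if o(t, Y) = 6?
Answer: 42 - 168*sqrt(3) ≈ -248.98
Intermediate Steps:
F = -12*sqrt(3) (F = (6*sqrt(-3 + 6))*(-2) = (6*sqrt(3))*(-2) = -12*sqrt(3) ≈ -20.785)
(F + 3)*14 = (-12*sqrt(3) + 3)*14 = (3 - 12*sqrt(3))*14 = 42 - 168*sqrt(3)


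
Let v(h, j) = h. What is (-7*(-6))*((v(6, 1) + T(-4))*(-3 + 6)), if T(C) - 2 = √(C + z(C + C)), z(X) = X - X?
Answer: 1008 + 252*I ≈ 1008.0 + 252.0*I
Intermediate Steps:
z(X) = 0
T(C) = 2 + √C (T(C) = 2 + √(C + 0) = 2 + √C)
(-7*(-6))*((v(6, 1) + T(-4))*(-3 + 6)) = (-7*(-6))*((6 + (2 + √(-4)))*(-3 + 6)) = 42*((6 + (2 + 2*I))*3) = 42*((8 + 2*I)*3) = 42*(24 + 6*I) = 1008 + 252*I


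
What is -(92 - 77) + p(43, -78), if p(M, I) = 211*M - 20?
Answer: 9038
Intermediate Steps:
p(M, I) = -20 + 211*M
-(92 - 77) + p(43, -78) = -(92 - 77) + (-20 + 211*43) = -1*15 + (-20 + 9073) = -15 + 9053 = 9038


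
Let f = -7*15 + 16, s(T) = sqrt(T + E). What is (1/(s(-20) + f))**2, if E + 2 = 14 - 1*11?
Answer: (89 - I*sqrt(19))**(-2) ≈ 0.00012534 + 1.2307e-5*I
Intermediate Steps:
E = 1 (E = -2 + (14 - 1*11) = -2 + (14 - 11) = -2 + 3 = 1)
s(T) = sqrt(1 + T) (s(T) = sqrt(T + 1) = sqrt(1 + T))
f = -89 (f = -105 + 16 = -89)
(1/(s(-20) + f))**2 = (1/(sqrt(1 - 20) - 89))**2 = (1/(sqrt(-19) - 89))**2 = (1/(I*sqrt(19) - 89))**2 = (1/(-89 + I*sqrt(19)))**2 = (-89 + I*sqrt(19))**(-2)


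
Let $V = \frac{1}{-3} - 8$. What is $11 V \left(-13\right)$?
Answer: $\frac{3575}{3} \approx 1191.7$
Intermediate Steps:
$V = - \frac{25}{3}$ ($V = - \frac{1}{3} - 8 = - \frac{25}{3} \approx -8.3333$)
$11 V \left(-13\right) = 11 \left(- \frac{25}{3}\right) \left(-13\right) = \left(- \frac{275}{3}\right) \left(-13\right) = \frac{3575}{3}$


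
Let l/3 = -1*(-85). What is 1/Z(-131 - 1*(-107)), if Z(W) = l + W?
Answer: 1/231 ≈ 0.0043290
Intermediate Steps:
l = 255 (l = 3*(-1*(-85)) = 3*85 = 255)
Z(W) = 255 + W
1/Z(-131 - 1*(-107)) = 1/(255 + (-131 - 1*(-107))) = 1/(255 + (-131 + 107)) = 1/(255 - 24) = 1/231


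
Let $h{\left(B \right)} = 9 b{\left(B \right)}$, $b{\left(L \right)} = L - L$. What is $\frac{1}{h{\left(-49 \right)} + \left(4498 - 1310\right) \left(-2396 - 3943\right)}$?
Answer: $- \frac{1}{20208732} \approx -4.9484 \cdot 10^{-8}$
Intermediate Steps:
$b{\left(L \right)} = 0$
$h{\left(B \right)} = 0$ ($h{\left(B \right)} = 9 \cdot 0 = 0$)
$\frac{1}{h{\left(-49 \right)} + \left(4498 - 1310\right) \left(-2396 - 3943\right)} = \frac{1}{0 + \left(4498 - 1310\right) \left(-2396 - 3943\right)} = \frac{1}{0 + 3188 \left(-6339\right)} = \frac{1}{0 - 20208732} = \frac{1}{-20208732} = - \frac{1}{20208732}$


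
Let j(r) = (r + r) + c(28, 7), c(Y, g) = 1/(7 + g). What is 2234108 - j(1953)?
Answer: 31222827/14 ≈ 2.2302e+6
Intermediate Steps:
j(r) = 1/14 + 2*r (j(r) = (r + r) + 1/(7 + 7) = 2*r + 1/14 = 1/14 + 2*r)
2234108 - j(1953) = 2234108 - (1/14 + 2*1953) = 2234108 - (1/14 + 3906) = 2234108 - 1*54685/14 = 2234108 - 54685/14 = 31222827/14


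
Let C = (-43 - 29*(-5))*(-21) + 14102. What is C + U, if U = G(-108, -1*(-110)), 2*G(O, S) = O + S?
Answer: 11961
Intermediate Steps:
G(O, S) = O/2 + S/2 (G(O, S) = (O + S)/2 = O/2 + S/2)
U = 1 (U = (1/2)*(-108) + (-1*(-110))/2 = -54 + (1/2)*110 = -54 + 55 = 1)
C = 11960 (C = (-43 + 145)*(-21) + 14102 = 102*(-21) + 14102 = -2142 + 14102 = 11960)
C + U = 11960 + 1 = 11961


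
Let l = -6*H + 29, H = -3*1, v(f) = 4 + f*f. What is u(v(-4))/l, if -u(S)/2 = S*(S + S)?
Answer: -1600/47 ≈ -34.043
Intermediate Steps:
v(f) = 4 + f²
H = -3
u(S) = -4*S² (u(S) = -2*S*(S + S) = -2*S*2*S = -4*S²)
l = 47 (l = -6*(-3) + 29 = 18 + 29 = 47)
u(v(-4))/l = -4*(4 + (-4)²)²/47 = -4*(4 + 16)²*(1/47) = -4*20²*(1/47) = -4*400*(1/47) = -1600*1/47 = -1600/47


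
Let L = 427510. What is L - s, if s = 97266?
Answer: 330244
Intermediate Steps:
L - s = 427510 - 1*97266 = 427510 - 97266 = 330244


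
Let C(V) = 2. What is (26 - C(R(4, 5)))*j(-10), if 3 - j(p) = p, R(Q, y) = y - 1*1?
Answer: 312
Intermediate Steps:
R(Q, y) = -1 + y (R(Q, y) = y - 1 = -1 + y)
j(p) = 3 - p
(26 - C(R(4, 5)))*j(-10) = (26 - 1*2)*(3 - 1*(-10)) = (26 - 2)*(3 + 10) = 24*13 = 312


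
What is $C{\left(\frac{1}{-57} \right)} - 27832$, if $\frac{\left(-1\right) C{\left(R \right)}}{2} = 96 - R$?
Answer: $- \frac{1597370}{57} \approx -28024.0$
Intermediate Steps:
$C{\left(R \right)} = -192 + 2 R$ ($C{\left(R \right)} = - 2 \left(96 - R\right) = -192 + 2 R$)
$C{\left(\frac{1}{-57} \right)} - 27832 = \left(-192 + \frac{2}{-57}\right) - 27832 = \left(-192 + 2 \left(- \frac{1}{57}\right)\right) - 27832 = \left(-192 - \frac{2}{57}\right) - 27832 = - \frac{10946}{57} - 27832 = - \frac{1597370}{57}$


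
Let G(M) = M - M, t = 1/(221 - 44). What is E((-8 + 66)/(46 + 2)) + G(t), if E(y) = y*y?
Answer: 841/576 ≈ 1.4601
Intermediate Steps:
E(y) = y²
t = 1/177 ≈ 0.0056497
G(M) = 0
E((-8 + 66)/(46 + 2)) + G(t) = ((-8 + 66)/(46 + 2))² + 0 = (58/48)² + 0 = (58*(1/48))² + 0 = (29/24)² + 0 = 841/576 + 0 = 841/576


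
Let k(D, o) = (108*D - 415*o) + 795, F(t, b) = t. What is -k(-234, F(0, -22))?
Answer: 24477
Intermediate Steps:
k(D, o) = 795 - 415*o + 108*D (k(D, o) = (-415*o + 108*D) + 795 = 795 - 415*o + 108*D)
-k(-234, F(0, -22)) = -(795 - 415*0 + 108*(-234)) = -(795 + 0 - 25272) = -1*(-24477) = 24477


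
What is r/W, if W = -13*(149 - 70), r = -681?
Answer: 681/1027 ≈ 0.66310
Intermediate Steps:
W = -1027 (W = -13*79 = -1027)
r/W = -681/(-1027) = -681*(-1/1027) = 681/1027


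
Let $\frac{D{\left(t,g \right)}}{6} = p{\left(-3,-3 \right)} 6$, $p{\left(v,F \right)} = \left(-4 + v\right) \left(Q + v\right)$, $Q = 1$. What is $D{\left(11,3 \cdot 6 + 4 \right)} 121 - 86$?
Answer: $60898$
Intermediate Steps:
$p{\left(v,F \right)} = \left(1 + v\right) \left(-4 + v\right)$ ($p{\left(v,F \right)} = \left(-4 + v\right) \left(1 + v\right) = \left(1 + v\right) \left(-4 + v\right)$)
$D{\left(t,g \right)} = 504$ ($D{\left(t,g \right)} = 6 \left(-4 + \left(-3\right)^{2} - -9\right) 6 = 6 \left(-4 + 9 + 9\right) 6 = 6 \cdot 14 \cdot 6 = 6 \cdot 84 = 504$)
$D{\left(11,3 \cdot 6 + 4 \right)} 121 - 86 = 504 \cdot 121 - 86 = 60984 - 86 = 60898$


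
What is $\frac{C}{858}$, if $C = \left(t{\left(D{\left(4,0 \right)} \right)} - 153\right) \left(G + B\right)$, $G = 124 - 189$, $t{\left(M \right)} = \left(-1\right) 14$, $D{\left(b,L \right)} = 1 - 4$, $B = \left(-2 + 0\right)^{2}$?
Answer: $\frac{10187}{858} \approx 11.873$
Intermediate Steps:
$B = 4$ ($B = \left(-2\right)^{2} = 4$)
$D{\left(b,L \right)} = -3$ ($D{\left(b,L \right)} = 1 - 4 = -3$)
$t{\left(M \right)} = -14$
$G = -65$
$C = 10187$ ($C = \left(-14 - 153\right) \left(-65 + 4\right) = \left(-167\right) \left(-61\right) = 10187$)
$\frac{C}{858} = \frac{10187}{858}$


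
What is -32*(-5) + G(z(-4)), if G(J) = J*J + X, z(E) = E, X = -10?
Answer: 166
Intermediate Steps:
G(J) = -10 + J² (G(J) = J*J - 10 = J² - 10 = -10 + J²)
-32*(-5) + G(z(-4)) = -32*(-5) + (-10 + (-4)²) = 160 + (-10 + 16) = 160 + 6 = 166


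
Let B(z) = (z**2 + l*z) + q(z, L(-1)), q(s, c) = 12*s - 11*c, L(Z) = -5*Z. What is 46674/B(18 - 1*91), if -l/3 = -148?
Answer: -7779/4669 ≈ -1.6661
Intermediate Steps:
q(s, c) = -11*c + 12*s
l = 444 (l = -3*(-148) = 444)
B(z) = -55 + z**2 + 456*z (B(z) = (z**2 + 444*z) + (-(-55)*(-1) + 12*z) = (z**2 + 444*z) + (-11*5 + 12*z) = (z**2 + 444*z) + (-55 + 12*z) = -55 + z**2 + 456*z)
46674/B(18 - 1*91) = 46674/(-55 + (18 - 1*91)**2 + 456*(18 - 1*91)) = 46674/(-55 + (18 - 91)**2 + 456*(18 - 91)) = 46674/(-55 + (-73)**2 + 456*(-73)) = 46674/(-55 + 5329 - 33288) = 46674/(-28014) = 46674*(-1/28014) = -7779/4669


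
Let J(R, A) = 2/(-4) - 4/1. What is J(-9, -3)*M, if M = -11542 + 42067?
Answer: -274725/2 ≈ -1.3736e+5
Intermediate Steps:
J(R, A) = -9/2 (J(R, A) = 2*(-¼) - 4*1 = -½ - 4 = -9/2)
M = 30525
J(-9, -3)*M = -9/2*30525 = -274725/2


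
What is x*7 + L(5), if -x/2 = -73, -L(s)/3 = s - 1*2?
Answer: 1013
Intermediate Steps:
L(s) = 6 - 3*s (L(s) = -3*(s - 1*2) = -3*(s - 2) = -3*(-2 + s) = 6 - 3*s)
x = 146 (x = -2*(-73) = 146)
x*7 + L(5) = 146*7 + (6 - 3*5) = 1022 + (6 - 15) = 1022 - 9 = 1013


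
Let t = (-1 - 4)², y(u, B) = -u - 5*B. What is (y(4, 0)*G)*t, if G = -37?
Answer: 3700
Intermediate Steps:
t = 25 (t = (-5)² = 25)
(y(4, 0)*G)*t = ((-1*4 - 5*0)*(-37))*25 = ((-4 + 0)*(-37))*25 = -4*(-37)*25 = 148*25 = 3700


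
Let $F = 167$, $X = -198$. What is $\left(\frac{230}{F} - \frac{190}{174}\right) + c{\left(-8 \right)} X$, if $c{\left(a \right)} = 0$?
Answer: $\frac{4145}{14529} \approx 0.28529$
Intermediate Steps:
$\left(\frac{230}{F} - \frac{190}{174}\right) + c{\left(-8 \right)} X = \left(\frac{230}{167} - \frac{190}{174}\right) + 0 \left(-198\right) = \left(230 \cdot \frac{1}{167} - \frac{95}{87}\right) + 0 = \left(\frac{230}{167} - \frac{95}{87}\right) + 0 = \frac{4145}{14529} + 0 = \frac{4145}{14529}$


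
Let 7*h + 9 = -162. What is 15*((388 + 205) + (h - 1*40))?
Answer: 55500/7 ≈ 7928.6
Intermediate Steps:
h = -171/7 (h = -9/7 + (⅐)*(-162) = -9/7 - 162/7 = -171/7 ≈ -24.429)
15*((388 + 205) + (h - 1*40)) = 15*((388 + 205) + (-171/7 - 1*40)) = 15*(593 + (-171/7 - 40)) = 15*(593 - 451/7) = 15*(3700/7) = 55500/7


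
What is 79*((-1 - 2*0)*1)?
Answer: -79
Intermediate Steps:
79*((-1 - 2*0)*1) = 79*((-1 + 0)*1) = 79*(-1*1) = 79*(-1) = -79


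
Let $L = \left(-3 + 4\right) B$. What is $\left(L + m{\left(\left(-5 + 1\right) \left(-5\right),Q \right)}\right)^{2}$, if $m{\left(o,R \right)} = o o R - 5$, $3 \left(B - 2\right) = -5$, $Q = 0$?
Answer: $\frac{196}{9} \approx 21.778$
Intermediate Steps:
$B = \frac{1}{3}$ ($B = 2 + \frac{1}{3} \left(-5\right) = 2 - \frac{5}{3} = \frac{1}{3} \approx 0.33333$)
$L = \frac{1}{3}$ ($L = \left(-3 + 4\right) \frac{1}{3} = 1 \cdot \frac{1}{3} = \frac{1}{3} \approx 0.33333$)
$m{\left(o,R \right)} = -5 + R o^{2}$ ($m{\left(o,R \right)} = o^{2} R - 5 = R o^{2} - 5 = -5 + R o^{2}$)
$\left(L + m{\left(\left(-5 + 1\right) \left(-5\right),Q \right)}\right)^{2} = \left(\frac{1}{3} - \left(5 + 0 \left(\left(-5 + 1\right) \left(-5\right)\right)^{2}\right)\right)^{2} = \left(\frac{1}{3} - \left(5 + 0 \left(\left(-4\right) \left(-5\right)\right)^{2}\right)\right)^{2} = \left(\frac{1}{3} - \left(5 + 0 \cdot 20^{2}\right)\right)^{2} = \left(\frac{1}{3} + \left(-5 + 0 \cdot 400\right)\right)^{2} = \left(\frac{1}{3} + \left(-5 + 0\right)\right)^{2} = \left(\frac{1}{3} - 5\right)^{2} = \left(- \frac{14}{3}\right)^{2} = \frac{196}{9}$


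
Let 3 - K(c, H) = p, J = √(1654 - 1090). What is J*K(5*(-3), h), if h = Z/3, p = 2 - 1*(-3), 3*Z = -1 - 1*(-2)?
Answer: -4*√141 ≈ -47.497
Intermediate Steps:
J = 2*√141 (J = √564 = 2*√141 ≈ 23.749)
Z = ⅓ (Z = (-1 - 1*(-2))/3 = (-1 + 2)/3 = (⅓)*1 = ⅓ ≈ 0.33333)
p = 5 (p = 2 + 3 = 5)
h = ⅑ (h = (⅓)/3 = (⅓)*(⅓) = ⅑ ≈ 0.11111)
K(c, H) = -2 (K(c, H) = 3 - 1*5 = 3 - 5 = -2)
J*K(5*(-3), h) = (2*√141)*(-2) = -4*√141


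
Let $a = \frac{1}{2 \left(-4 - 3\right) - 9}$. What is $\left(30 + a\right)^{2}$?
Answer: $\frac{474721}{529} \approx 897.39$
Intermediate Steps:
$a = - \frac{1}{23}$ ($a = \frac{1}{2 \left(-4 - 3\right) - 9} = \frac{1}{2 \left(-7\right) - 9} = \frac{1}{-14 - 9} = \frac{1}{-23} = - \frac{1}{23} \approx -0.043478$)
$\left(30 + a\right)^{2} = \left(30 - \frac{1}{23}\right)^{2} = \left(\frac{689}{23}\right)^{2} = \frac{474721}{529}$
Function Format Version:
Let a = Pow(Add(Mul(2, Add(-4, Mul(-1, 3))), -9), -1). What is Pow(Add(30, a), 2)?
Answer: Rational(474721, 529) ≈ 897.39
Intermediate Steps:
a = Rational(-1, 23) (a = Pow(Add(Mul(2, Add(-4, -3)), -9), -1) = Pow(Add(Mul(2, -7), -9), -1) = Pow(Add(-14, -9), -1) = Pow(-23, -1) = Rational(-1, 23) ≈ -0.043478)
Pow(Add(30, a), 2) = Pow(Add(30, Rational(-1, 23)), 2) = Pow(Rational(689, 23), 2) = Rational(474721, 529)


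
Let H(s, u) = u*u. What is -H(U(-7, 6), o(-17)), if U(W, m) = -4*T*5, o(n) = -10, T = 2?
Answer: -100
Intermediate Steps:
U(W, m) = -40 (U(W, m) = -4*2*5 = -8*5 = -40)
H(s, u) = u**2
-H(U(-7, 6), o(-17)) = -1*(-10)**2 = -1*100 = -100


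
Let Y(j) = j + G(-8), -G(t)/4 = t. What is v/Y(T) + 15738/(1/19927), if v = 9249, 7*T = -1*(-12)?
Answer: 74012290479/236 ≈ 3.1361e+8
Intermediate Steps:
T = 12/7 (T = (-1*(-12))/7 = (⅐)*12 = 12/7 ≈ 1.7143)
G(t) = -4*t
Y(j) = 32 + j (Y(j) = j - 4*(-8) = j + 32 = 32 + j)
v/Y(T) + 15738/(1/19927) = 9249/(32 + 12/7) + 15738/(1/19927) = 9249/(236/7) + 15738/(1/19927) = 9249*(7/236) + 15738*19927 = 64743/236 + 313611126 = 74012290479/236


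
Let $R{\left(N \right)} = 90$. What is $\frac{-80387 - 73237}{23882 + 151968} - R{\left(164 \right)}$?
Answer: $- \frac{7990062}{87925} \approx -90.874$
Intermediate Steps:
$\frac{-80387 - 73237}{23882 + 151968} - R{\left(164 \right)} = \frac{-80387 - 73237}{23882 + 151968} - 90 = - \frac{153624}{175850} - 90 = \left(-153624\right) \frac{1}{175850} - 90 = - \frac{76812}{87925} - 90 = - \frac{7990062}{87925}$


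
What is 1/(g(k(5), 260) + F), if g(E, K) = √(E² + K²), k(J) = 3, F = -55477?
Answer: -55477/3077629920 - √67609/3077629920 ≈ -1.8110e-5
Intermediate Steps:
1/(g(k(5), 260) + F) = 1/(√(3² + 260²) - 55477) = 1/(√(9 + 67600) - 55477) = 1/(√67609 - 55477) = 1/(-55477 + √67609)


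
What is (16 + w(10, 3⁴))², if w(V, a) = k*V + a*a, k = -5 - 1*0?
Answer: 42601729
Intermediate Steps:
k = -5 (k = -5 + 0 = -5)
w(V, a) = a² - 5*V (w(V, a) = -5*V + a*a = -5*V + a² = a² - 5*V)
(16 + w(10, 3⁴))² = (16 + ((3⁴)² - 5*10))² = (16 + (81² - 50))² = (16 + (6561 - 50))² = (16 + 6511)² = 6527² = 42601729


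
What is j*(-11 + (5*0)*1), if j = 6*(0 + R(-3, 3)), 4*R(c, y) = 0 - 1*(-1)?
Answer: -33/2 ≈ -16.500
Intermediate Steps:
R(c, y) = 1/4 (R(c, y) = (0 - 1*(-1))/4 = (0 + 1)/4 = (1/4)*1 = 1/4)
j = 3/2 (j = 6*(0 + 1/4) = 6*(1/4) = 3/2 ≈ 1.5000)
j*(-11 + (5*0)*1) = 3*(-11 + (5*0)*1)/2 = 3*(-11 + 0*1)/2 = 3*(-11 + 0)/2 = (3/2)*(-11) = -33/2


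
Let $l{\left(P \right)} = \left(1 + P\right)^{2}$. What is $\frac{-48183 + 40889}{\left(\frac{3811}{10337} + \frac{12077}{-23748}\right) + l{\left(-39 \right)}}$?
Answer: $- \frac{255793365192}{50634746489} \approx -5.0517$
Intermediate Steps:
$\frac{-48183 + 40889}{\left(\frac{3811}{10337} + \frac{12077}{-23748}\right) + l{\left(-39 \right)}} = \frac{-48183 + 40889}{\left(\frac{3811}{10337} + \frac{12077}{-23748}\right) + \left(1 - 39\right)^{2}} = - \frac{7294}{\left(3811 \cdot \frac{1}{10337} + 12077 \left(- \frac{1}{23748}\right)\right) + \left(-38\right)^{2}} = - \frac{7294}{\left(\frac{3811}{10337} - \frac{12077}{23748}\right) + 1444} = - \frac{7294}{- \frac{34336321}{245483076} + 1444} = - \frac{7294}{\frac{354443225423}{245483076}} = \left(-7294\right) \frac{245483076}{354443225423} = - \frac{255793365192}{50634746489}$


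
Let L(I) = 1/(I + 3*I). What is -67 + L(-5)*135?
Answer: -295/4 ≈ -73.750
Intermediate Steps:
L(I) = 1/(4*I)
-67 + L(-5)*135 = -67 + ((1/4)/(-5))*135 = -67 + ((1/4)*(-1/5))*135 = -67 - 1/20*135 = -67 - 27/4 = -295/4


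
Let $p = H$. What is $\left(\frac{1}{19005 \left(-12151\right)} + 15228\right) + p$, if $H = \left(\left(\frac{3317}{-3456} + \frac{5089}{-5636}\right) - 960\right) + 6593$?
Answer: $\frac{7818792887342547907}{374837788563840} \approx 20859.0$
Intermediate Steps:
$H = \frac{27420845483}{4869504}$ ($H = \left(\left(3317 \left(- \frac{1}{3456}\right) + 5089 \left(- \frac{1}{5636}\right)\right) - 960\right) + 6593 = \left(\left(- \frac{3317}{3456} - \frac{5089}{5636}\right) - 960\right) + 6593 = \left(- \frac{9070549}{4869504} - 960\right) + 6593 = - \frac{4683794389}{4869504} + 6593 = \frac{27420845483}{4869504} \approx 5631.1$)
$p = \frac{27420845483}{4869504} \approx 5631.1$
$\left(\frac{1}{19005 \left(-12151\right)} + 15228\right) + p = \left(\frac{1}{19005 \left(-12151\right)} + 15228\right) + \frac{27420845483}{4869504} = \left(\frac{1}{19005} \left(- \frac{1}{12151}\right) + 15228\right) + \frac{27420845483}{4869504} = \left(- \frac{1}{230929755} + 15228\right) + \frac{27420845483}{4869504} = \frac{3516598309139}{230929755} + \frac{27420845483}{4869504} = \frac{7818792887342547907}{374837788563840}$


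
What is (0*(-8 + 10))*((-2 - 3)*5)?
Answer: 0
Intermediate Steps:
(0*(-8 + 10))*((-2 - 3)*5) = (0*2)*(-5*5) = 0*(-25) = 0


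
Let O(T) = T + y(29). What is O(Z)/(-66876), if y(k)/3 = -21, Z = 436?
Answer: -373/66876 ≈ -0.0055775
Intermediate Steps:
y(k) = -63 (y(k) = 3*(-21) = -63)
O(T) = -63 + T (O(T) = T - 63 = -63 + T)
O(Z)/(-66876) = (-63 + 436)/(-66876) = 373*(-1/66876) = -373/66876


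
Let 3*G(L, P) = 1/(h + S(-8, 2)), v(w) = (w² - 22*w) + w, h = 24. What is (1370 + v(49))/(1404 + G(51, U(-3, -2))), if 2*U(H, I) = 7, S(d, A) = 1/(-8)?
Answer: 785583/402250 ≈ 1.9530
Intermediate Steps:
S(d, A) = -⅛
v(w) = w² - 21*w
U(H, I) = 7/2 (U(H, I) = (½)*7 = 7/2)
G(L, P) = 8/573 (G(L, P) = 1/(3*(24 - ⅛)) = 1/(3*(191/8)) = (⅓)*(8/191) = 8/573)
(1370 + v(49))/(1404 + G(51, U(-3, -2))) = (1370 + 49*(-21 + 49))/(1404 + 8/573) = (1370 + 49*28)/(804500/573) = (1370 + 1372)*(573/804500) = 2742*(573/804500) = 785583/402250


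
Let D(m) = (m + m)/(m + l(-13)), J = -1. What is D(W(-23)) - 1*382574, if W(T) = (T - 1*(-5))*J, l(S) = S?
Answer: -1912834/5 ≈ -3.8257e+5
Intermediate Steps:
W(T) = -5 - T (W(T) = (T - 1*(-5))*(-1) = (T + 5)*(-1) = (5 + T)*(-1) = -5 - T)
D(m) = 2*m/(-13 + m) (D(m) = (m + m)/(m - 13) = (2*m)/(-13 + m) = 2*m/(-13 + m))
D(W(-23)) - 1*382574 = 2*(-5 - 1*(-23))/(-13 + (-5 - 1*(-23))) - 1*382574 = 2*(-5 + 23)/(-13 + (-5 + 23)) - 382574 = 2*18/(-13 + 18) - 382574 = 2*18/5 - 382574 = 2*18*(1/5) - 382574 = 36/5 - 382574 = -1912834/5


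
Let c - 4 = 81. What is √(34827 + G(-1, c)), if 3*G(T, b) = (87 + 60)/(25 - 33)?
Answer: √557134/4 ≈ 186.60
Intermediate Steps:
c = 85 (c = 4 + 81 = 85)
G(T, b) = -49/8 (G(T, b) = ((87 + 60)/(25 - 33))/3 = (147/(-8))/3 = (147*(-⅛))/3 = (⅓)*(-147/8) = -49/8)
√(34827 + G(-1, c)) = √(34827 - 49/8) = √(278567/8) = √557134/4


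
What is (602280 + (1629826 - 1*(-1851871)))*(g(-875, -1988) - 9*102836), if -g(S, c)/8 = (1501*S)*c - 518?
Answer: -85309531416660260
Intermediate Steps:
g(S, c) = 4144 - 12008*S*c (g(S, c) = -8*((1501*S)*c - 518) = -8*(1501*S*c - 518) = -8*(-518 + 1501*S*c) = 4144 - 12008*S*c)
(602280 + (1629826 - 1*(-1851871)))*(g(-875, -1988) - 9*102836) = (602280 + (1629826 - 1*(-1851871)))*((4144 - 12008*(-875)*(-1988)) - 9*102836) = (602280 + (1629826 + 1851871))*((4144 - 20887916000) - 925524) = (602280 + 3481697)*(-20887911856 - 925524) = 4083977*(-20888837380) = -85309531416660260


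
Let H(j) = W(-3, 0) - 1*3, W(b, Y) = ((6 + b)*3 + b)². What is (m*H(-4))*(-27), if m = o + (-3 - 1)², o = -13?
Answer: -2673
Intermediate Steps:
m = 3 (m = -13 + (-3 - 1)² = -13 + (-4)² = -13 + 16 = 3)
W(b, Y) = (18 + 4*b)² (W(b, Y) = ((18 + 3*b) + b)² = (18 + 4*b)²)
H(j) = 33 (H(j) = 4*(9 + 2*(-3))² - 1*3 = 4*(9 - 6)² - 3 = 4*3² - 3 = 4*9 - 3 = 36 - 3 = 33)
(m*H(-4))*(-27) = (3*33)*(-27) = 99*(-27) = -2673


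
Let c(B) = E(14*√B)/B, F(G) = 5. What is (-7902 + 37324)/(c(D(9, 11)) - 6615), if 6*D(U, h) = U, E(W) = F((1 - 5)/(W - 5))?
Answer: -88266/19835 ≈ -4.4500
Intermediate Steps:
E(W) = 5
D(U, h) = U/6
c(B) = 5/B
(-7902 + 37324)/(c(D(9, 11)) - 6615) = (-7902 + 37324)/(5/(((⅙)*9)) - 6615) = 29422/(5/(3/2) - 6615) = 29422/(5*(⅔) - 6615) = 29422/(10/3 - 6615) = 29422/(-19835/3) = 29422*(-3/19835) = -88266/19835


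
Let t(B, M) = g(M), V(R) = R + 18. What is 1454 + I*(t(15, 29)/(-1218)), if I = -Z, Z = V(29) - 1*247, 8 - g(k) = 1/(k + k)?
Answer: 25655944/17661 ≈ 1452.7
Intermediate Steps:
V(R) = 18 + R
g(k) = 8 - 1/(2*k) (g(k) = 8 - 1/(k + k) = 8 - 1/(2*k))
t(B, M) = 8 - 1/(2*M)
Z = -200 (Z = (18 + 29) - 1*247 = 47 - 247 = -200)
I = 200 (I = -1*(-200) = 200)
1454 + I*(t(15, 29)/(-1218)) = 1454 + 200*((8 - ½/29)/(-1218)) = 1454 + 200*((8 - ½*1/29)*(-1/1218)) = 1454 + 200*((8 - 1/58)*(-1/1218)) = 1454 + 200*((463/58)*(-1/1218)) = 1454 + 200*(-463/70644) = 1454 - 23150/17661 = 25655944/17661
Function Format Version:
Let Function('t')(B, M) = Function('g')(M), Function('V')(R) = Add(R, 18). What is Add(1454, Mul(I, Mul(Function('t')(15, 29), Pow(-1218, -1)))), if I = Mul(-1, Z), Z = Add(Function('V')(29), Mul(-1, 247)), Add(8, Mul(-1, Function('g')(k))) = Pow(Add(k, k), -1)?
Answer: Rational(25655944, 17661) ≈ 1452.7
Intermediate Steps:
Function('V')(R) = Add(18, R)
Function('g')(k) = Add(8, Mul(Rational(-1, 2), Pow(k, -1))) (Function('g')(k) = Add(8, Mul(-1, Pow(Add(k, k), -1))) = Add(8, Mul(-1, Pow(Mul(2, k), -1))) = Add(8, Mul(-1, Mul(Rational(1, 2), Pow(k, -1)))) = Add(8, Mul(Rational(-1, 2), Pow(k, -1))))
Function('t')(B, M) = Add(8, Mul(Rational(-1, 2), Pow(M, -1)))
Z = -200 (Z = Add(Add(18, 29), Mul(-1, 247)) = Add(47, -247) = -200)
I = 200 (I = Mul(-1, -200) = 200)
Add(1454, Mul(I, Mul(Function('t')(15, 29), Pow(-1218, -1)))) = Add(1454, Mul(200, Mul(Add(8, Mul(Rational(-1, 2), Pow(29, -1))), Pow(-1218, -1)))) = Add(1454, Mul(200, Mul(Add(8, Mul(Rational(-1, 2), Rational(1, 29))), Rational(-1, 1218)))) = Add(1454, Mul(200, Mul(Add(8, Rational(-1, 58)), Rational(-1, 1218)))) = Add(1454, Mul(200, Mul(Rational(463, 58), Rational(-1, 1218)))) = Add(1454, Mul(200, Rational(-463, 70644))) = Add(1454, Rational(-23150, 17661)) = Rational(25655944, 17661)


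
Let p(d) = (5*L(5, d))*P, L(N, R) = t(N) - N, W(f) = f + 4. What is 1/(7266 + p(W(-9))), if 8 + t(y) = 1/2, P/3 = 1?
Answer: 2/14157 ≈ 0.00014127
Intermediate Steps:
P = 3 (P = 3*1 = 3)
W(f) = 4 + f
t(y) = -15/2 (t(y) = -8 + 1/2 = -8 + ½ = -15/2)
L(N, R) = -15/2 - N
p(d) = -375/2 (p(d) = (5*(-15/2 - 1*5))*3 = (5*(-15/2 - 5))*3 = (5*(-25/2))*3 = -125/2*3 = -375/2)
1/(7266 + p(W(-9))) = 1/(7266 - 375/2) = 1/(14157/2) = 2/14157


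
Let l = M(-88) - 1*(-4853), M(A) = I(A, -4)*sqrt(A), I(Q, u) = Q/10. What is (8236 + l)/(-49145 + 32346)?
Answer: -13089/16799 + 88*I*sqrt(22)/83995 ≈ -0.77915 + 0.0049141*I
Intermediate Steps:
I(Q, u) = Q/10 (I(Q, u) = Q*(1/10) = Q/10)
M(A) = A**(3/2)/10 (M(A) = (A/10)*sqrt(A) = A**(3/2)/10)
l = 4853 - 88*I*sqrt(22)/5 (l = (-88)**(3/2)/10 - 1*(-4853) = (-176*I*sqrt(22))/10 + 4853 = -88*I*sqrt(22)/5 + 4853 = 4853 - 88*I*sqrt(22)/5 ≈ 4853.0 - 82.551*I)
(8236 + l)/(-49145 + 32346) = (8236 + (4853 - 88*I*sqrt(22)/5))/(-49145 + 32346) = (13089 - 88*I*sqrt(22)/5)/(-16799) = (13089 - 88*I*sqrt(22)/5)*(-1/16799) = -13089/16799 + 88*I*sqrt(22)/83995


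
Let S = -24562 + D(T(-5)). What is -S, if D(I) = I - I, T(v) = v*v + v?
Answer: 24562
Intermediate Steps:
T(v) = v + v**2 (T(v) = v**2 + v = v + v**2)
D(I) = 0
S = -24562 (S = -24562 + 0 = -24562)
-S = -1*(-24562) = 24562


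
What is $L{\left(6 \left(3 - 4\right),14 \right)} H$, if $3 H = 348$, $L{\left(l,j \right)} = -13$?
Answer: $-1508$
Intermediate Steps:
$H = 116$ ($H = \frac{1}{3} \cdot 348 = 116$)
$L{\left(6 \left(3 - 4\right),14 \right)} H = \left(-13\right) 116 = -1508$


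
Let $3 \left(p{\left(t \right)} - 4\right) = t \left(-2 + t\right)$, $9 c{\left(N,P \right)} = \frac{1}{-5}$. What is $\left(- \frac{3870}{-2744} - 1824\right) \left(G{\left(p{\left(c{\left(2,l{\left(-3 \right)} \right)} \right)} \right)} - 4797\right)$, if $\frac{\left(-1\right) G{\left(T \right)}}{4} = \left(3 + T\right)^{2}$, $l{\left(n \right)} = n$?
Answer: $\frac{153620410911076919}{16878172500} \approx 9.1017 \cdot 10^{6}$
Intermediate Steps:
$c{\left(N,P \right)} = - \frac{1}{45}$ ($c{\left(N,P \right)} = \frac{1}{9 \left(-5\right)} = \frac{1}{9} \left(- \frac{1}{5}\right) = - \frac{1}{45}$)
$p{\left(t \right)} = 4 + \frac{t \left(-2 + t\right)}{3}$
$G{\left(T \right)} = - 4 \left(3 + T\right)^{2}$
$\left(- \frac{3870}{-2744} - 1824\right) \left(G{\left(p{\left(c{\left(2,l{\left(-3 \right)} \right)} \right)} \right)} - 4797\right) = \left(- \frac{3870}{-2744} - 1824\right) \left(- 4 \left(3 + \left(4 - - \frac{2}{135} + \frac{\left(- \frac{1}{45}\right)^{2}}{3}\right)\right)^{2} - 4797\right) = \left(\left(-3870\right) \left(- \frac{1}{2744}\right) - 1824\right) \left(- 4 \left(3 + \left(4 + \frac{2}{135} + \frac{1}{3} \cdot \frac{1}{2025}\right)\right)^{2} - 4797\right) = \left(\frac{1935}{1372} - 1824\right) \left(- 4 \left(3 + \left(4 + \frac{2}{135} + \frac{1}{6075}\right)\right)^{2} - 4797\right) = - \frac{2500593 \left(- 4 \left(3 + \frac{24391}{6075}\right)^{2} - 4797\right)}{1372} = - \frac{2500593 \left(- 4 \left(\frac{42616}{6075}\right)^{2} - 4797\right)}{1372} = - \frac{2500593 \left(\left(-4\right) \frac{1816123456}{36905625} - 4797\right)}{1372} = - \frac{2500593 \left(- \frac{7264493824}{36905625} - 4797\right)}{1372} = \left(- \frac{2500593}{1372}\right) \left(- \frac{184300776949}{36905625}\right) = \frac{153620410911076919}{16878172500}$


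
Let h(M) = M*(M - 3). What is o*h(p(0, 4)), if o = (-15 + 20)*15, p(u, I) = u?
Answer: 0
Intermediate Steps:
o = 75 (o = 5*15 = 75)
h(M) = M*(-3 + M)
o*h(p(0, 4)) = 75*(0*(-3 + 0)) = 75*(0*(-3)) = 75*0 = 0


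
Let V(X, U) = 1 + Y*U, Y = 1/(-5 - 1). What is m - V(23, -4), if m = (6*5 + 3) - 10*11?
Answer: -236/3 ≈ -78.667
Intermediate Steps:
Y = -⅙ (Y = 1/(-6) = -⅙ ≈ -0.16667)
V(X, U) = 1 - U/6
m = -77 (m = (30 + 3) - 110 = 33 - 110 = -77)
m - V(23, -4) = -77 - (1 - ⅙*(-4)) = -77 - (1 + ⅔) = -77 - 1*5/3 = -77 - 5/3 = -236/3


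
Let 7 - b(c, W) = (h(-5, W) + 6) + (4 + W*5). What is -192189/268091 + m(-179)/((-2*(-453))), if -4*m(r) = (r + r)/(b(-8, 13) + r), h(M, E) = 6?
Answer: -88154344693/122902565676 ≈ -0.71727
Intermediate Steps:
b(c, W) = -9 - 5*W (b(c, W) = 7 - ((6 + 6) + (4 + W*5)) = 7 - (12 + (4 + 5*W)) = 7 - (16 + 5*W) = 7 + (-16 - 5*W) = -9 - 5*W)
m(r) = -r/(2*(-74 + r)) (m(r) = -(r + r)/(4*((-9 - 5*13) + r)) = -2*r/(4*((-9 - 65) + r)) = -2*r/(4*(-74 + r)) = -r/(2*(-74 + r)))
-192189/268091 + m(-179)/((-2*(-453))) = -192189/268091 + (-1*(-179)/(-148 + 2*(-179)))/((-2*(-453))) = -192189*1/268091 - 1*(-179)/(-148 - 358)/906 = -192189/268091 - 1*(-179)/(-506)*(1/906) = -192189/268091 - 1*(-179)*(-1/506)*(1/906) = -192189/268091 - 179/506*1/906 = -192189/268091 - 179/458436 = -88154344693/122902565676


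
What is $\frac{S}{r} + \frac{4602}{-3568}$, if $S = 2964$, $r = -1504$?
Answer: $- \frac{136695}{41924} \approx -3.2605$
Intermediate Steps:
$\frac{S}{r} + \frac{4602}{-3568} = \frac{2964}{-1504} + \frac{4602}{-3568} = 2964 \left(- \frac{1}{1504}\right) + 4602 \left(- \frac{1}{3568}\right) = - \frac{741}{376} - \frac{2301}{1784} = - \frac{136695}{41924}$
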